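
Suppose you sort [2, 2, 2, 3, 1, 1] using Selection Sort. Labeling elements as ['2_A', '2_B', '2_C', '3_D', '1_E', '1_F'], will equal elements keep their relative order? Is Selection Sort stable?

Trace Selection Sort on the labeled array (the key is the number; the letter only tracks identity):
  Pass 1: minimum of unsorted part is 1_E at index 4; swap it with 2_A at index 0 -> [1_E, 2_B, 2_C, 3_D, 2_A, 1_F]
  Pass 2: minimum of unsorted part is 1_F at index 5; swap it with 2_B at index 1 -> [1_E, 1_F, 2_C, 3_D, 2_A, 2_B]
  Pass 3: minimum 2_C is already at index 2; no swap -> [1_E, 1_F, 2_C, 3_D, 2_A, 2_B]
  Pass 4: minimum of unsorted part is 2_A at index 4; swap it with 3_D at index 3 -> [1_E, 1_F, 2_C, 2_A, 3_D, 2_B]
  Pass 5: minimum of unsorted part is 2_B at index 5; swap it with 3_D at index 4 -> [1_E, 1_F, 2_C, 2_A, 2_B, 3_D]
Final order: [1_E, 1_F, 2_C, 2_A, 2_B, 3_D]
Equal keys:
  value 1: originally 1_E, 1_F; after sorting 1_E, 1_F -> order preserved
  value 2: originally 2_A, 2_B, 2_C; after sorting 2_C, 2_A, 2_B -> order changed
Equal keys were reordered, so Selection Sort is not stable: the long-range swap that moves the minimum into place can carry an element past an equal key. (One such input is enough; an unstable sort may happen to preserve order on other inputs, but it gives no guarantee.)
Answer: Not stable


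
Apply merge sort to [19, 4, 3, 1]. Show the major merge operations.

Divide and conquer:
  Merge [19] + [4] -> [4, 19]
  Merge [3] + [1] -> [1, 3]
  Merge [4, 19] + [1, 3] -> [1, 3, 4, 19]


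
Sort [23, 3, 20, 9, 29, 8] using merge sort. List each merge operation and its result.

Divide and conquer:
  Merge [3] + [20] -> [3, 20]
  Merge [23] + [3, 20] -> [3, 20, 23]
  Merge [29] + [8] -> [8, 29]
  Merge [9] + [8, 29] -> [8, 9, 29]
  Merge [3, 20, 23] + [8, 9, 29] -> [3, 8, 9, 20, 23, 29]


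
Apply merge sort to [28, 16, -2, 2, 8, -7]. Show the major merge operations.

Divide and conquer:
  Merge [16] + [-2] -> [-2, 16]
  Merge [28] + [-2, 16] -> [-2, 16, 28]
  Merge [8] + [-7] -> [-7, 8]
  Merge [2] + [-7, 8] -> [-7, 2, 8]
  Merge [-2, 16, 28] + [-7, 2, 8] -> [-7, -2, 2, 8, 16, 28]


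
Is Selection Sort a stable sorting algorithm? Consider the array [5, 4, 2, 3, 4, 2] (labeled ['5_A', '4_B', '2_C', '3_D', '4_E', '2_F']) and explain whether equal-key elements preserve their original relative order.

Trace Selection Sort on the labeled array (the key is the number; the letter only tracks identity):
  Pass 1: minimum of unsorted part is 2_C at index 2; swap it with 5_A at index 0 -> [2_C, 4_B, 5_A, 3_D, 4_E, 2_F]
  Pass 2: minimum of unsorted part is 2_F at index 5; swap it with 4_B at index 1 -> [2_C, 2_F, 5_A, 3_D, 4_E, 4_B]
  Pass 3: minimum of unsorted part is 3_D at index 3; swap it with 5_A at index 2 -> [2_C, 2_F, 3_D, 5_A, 4_E, 4_B]
  Pass 4: minimum of unsorted part is 4_E at index 4; swap it with 5_A at index 3 -> [2_C, 2_F, 3_D, 4_E, 5_A, 4_B]
  Pass 5: minimum of unsorted part is 4_B at index 5; swap it with 5_A at index 4 -> [2_C, 2_F, 3_D, 4_E, 4_B, 5_A]
Final order: [2_C, 2_F, 3_D, 4_E, 4_B, 5_A]
Equal keys:
  value 2: originally 2_C, 2_F; after sorting 2_C, 2_F -> order preserved
  value 4: originally 4_B, 4_E; after sorting 4_E, 4_B -> order changed
Equal keys were reordered, so Selection Sort is not stable: the long-range swap that moves the minimum into place can carry an element past an equal key. (One such input is enough; an unstable sort may happen to preserve order on other inputs, but it gives no guarantee.)
Answer: Not stable


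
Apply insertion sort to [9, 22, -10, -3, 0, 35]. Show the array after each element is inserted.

First element 9 is already 'sorted'
Insert 22: shifted 0 elements -> [9, 22, -10, -3, 0, 35]
Insert -10: shifted 2 elements -> [-10, 9, 22, -3, 0, 35]
Insert -3: shifted 2 elements -> [-10, -3, 9, 22, 0, 35]
Insert 0: shifted 2 elements -> [-10, -3, 0, 9, 22, 35]
Insert 35: shifted 0 elements -> [-10, -3, 0, 9, 22, 35]


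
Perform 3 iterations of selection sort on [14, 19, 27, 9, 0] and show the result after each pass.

Pass 1: Select minimum 0 at index 4, swap -> [0, 19, 27, 9, 14]
Pass 2: Select minimum 9 at index 3, swap -> [0, 9, 27, 19, 14]
Pass 3: Select minimum 14 at index 4, swap -> [0, 9, 14, 19, 27]


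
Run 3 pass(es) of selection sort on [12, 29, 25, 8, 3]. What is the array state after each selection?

Pass 1: Select minimum 3 at index 4, swap -> [3, 29, 25, 8, 12]
Pass 2: Select minimum 8 at index 3, swap -> [3, 8, 25, 29, 12]
Pass 3: Select minimum 12 at index 4, swap -> [3, 8, 12, 29, 25]


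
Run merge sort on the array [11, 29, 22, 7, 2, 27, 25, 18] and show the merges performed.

Divide and conquer:
  Merge [11] + [29] -> [11, 29]
  Merge [22] + [7] -> [7, 22]
  Merge [11, 29] + [7, 22] -> [7, 11, 22, 29]
  Merge [2] + [27] -> [2, 27]
  Merge [25] + [18] -> [18, 25]
  Merge [2, 27] + [18, 25] -> [2, 18, 25, 27]
  Merge [7, 11, 22, 29] + [2, 18, 25, 27] -> [2, 7, 11, 18, 22, 25, 27, 29]


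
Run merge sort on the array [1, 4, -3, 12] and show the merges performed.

Divide and conquer:
  Merge [1] + [4] -> [1, 4]
  Merge [-3] + [12] -> [-3, 12]
  Merge [1, 4] + [-3, 12] -> [-3, 1, 4, 12]


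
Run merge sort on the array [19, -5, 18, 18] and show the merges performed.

Divide and conquer:
  Merge [19] + [-5] -> [-5, 19]
  Merge [18] + [18] -> [18, 18]
  Merge [-5, 19] + [18, 18] -> [-5, 18, 18, 19]


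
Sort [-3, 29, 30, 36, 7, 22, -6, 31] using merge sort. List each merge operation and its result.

Divide and conquer:
  Merge [-3] + [29] -> [-3, 29]
  Merge [30] + [36] -> [30, 36]
  Merge [-3, 29] + [30, 36] -> [-3, 29, 30, 36]
  Merge [7] + [22] -> [7, 22]
  Merge [-6] + [31] -> [-6, 31]
  Merge [7, 22] + [-6, 31] -> [-6, 7, 22, 31]
  Merge [-3, 29, 30, 36] + [-6, 7, 22, 31] -> [-6, -3, 7, 22, 29, 30, 31, 36]


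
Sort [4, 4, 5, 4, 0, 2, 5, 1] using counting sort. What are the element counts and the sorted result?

Count array: [1, 1, 1, 0, 3, 2]
(count[i] = number of elements equal to i)
Cumulative count: [1, 2, 3, 3, 6, 8]
Sorted: [0, 1, 2, 4, 4, 4, 5, 5]


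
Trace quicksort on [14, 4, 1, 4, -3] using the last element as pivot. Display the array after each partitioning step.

Partition 1: pivot=-3 at index 0 -> [-3, 4, 1, 4, 14]
Partition 2: pivot=14 at index 4 -> [-3, 4, 1, 4, 14]
Partition 3: pivot=4 at index 3 -> [-3, 4, 1, 4, 14]
Partition 4: pivot=1 at index 1 -> [-3, 1, 4, 4, 14]


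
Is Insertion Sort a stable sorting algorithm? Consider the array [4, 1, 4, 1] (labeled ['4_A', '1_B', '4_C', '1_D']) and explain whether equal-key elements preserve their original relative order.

Trace Insertion Sort on the labeled array (the key is the number; the letter only tracks identity):
  Insert 1_B at index 0: [1_B, 4_A, 4_C, 1_D]
  Insert 4_C at index 2: [1_B, 4_A, 4_C, 1_D]
  Insert 1_D at index 1: [1_B, 1_D, 4_A, 4_C]
Final order: [1_B, 1_D, 4_A, 4_C]
Equal keys:
  value 1: originally 1_B, 1_D; after sorting 1_B, 1_D -> order preserved
  value 4: originally 4_A, 4_C; after sorting 4_A, 4_C -> order preserved
All equal keys kept their original relative order. Insertion Sort is stable: elements are shifted only while they are strictly greater than the key, so a key is inserted after any equal elements already placed.
Answer: Stable


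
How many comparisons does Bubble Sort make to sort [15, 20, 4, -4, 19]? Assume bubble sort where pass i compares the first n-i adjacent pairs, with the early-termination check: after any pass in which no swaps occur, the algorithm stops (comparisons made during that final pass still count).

Pass 1: compare adjacent pairs (0,1)..(3,4) = 4 comparison(s), 3 swap(s) -> [15, 4, -4, 19, 20]
Pass 2: compare adjacent pairs (0,1)..(2,3) = 3 comparison(s), 2 swap(s) -> [4, -4, 15, 19, 20]
Pass 3: compare adjacent pairs (0,1)..(1,2) = 2 comparison(s), 1 swap(s) -> [-4, 4, 15, 19, 20]
Pass 4: compare adjacent pairs (0,1)..(0,1) = 1 comparison(s), 0 swap(s) -> [-4, 4, 15, 19, 20]
No swaps in this pass, so bubble sort stops here.
Total comparisons: 4 + 3 + 2 + 1 = 10


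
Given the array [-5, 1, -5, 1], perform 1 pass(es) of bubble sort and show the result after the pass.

After pass 1: [-5, -5, 1, 1] (1 swaps)
Total swaps: 1


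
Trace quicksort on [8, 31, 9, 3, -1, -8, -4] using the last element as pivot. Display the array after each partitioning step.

Partition 1: pivot=-4 at index 1 -> [-8, -4, 9, 3, -1, 8, 31]
Partition 2: pivot=31 at index 6 -> [-8, -4, 9, 3, -1, 8, 31]
Partition 3: pivot=8 at index 4 -> [-8, -4, 3, -1, 8, 9, 31]
Partition 4: pivot=-1 at index 2 -> [-8, -4, -1, 3, 8, 9, 31]


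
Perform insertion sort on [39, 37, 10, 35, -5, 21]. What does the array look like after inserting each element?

First element 39 is already 'sorted'
Insert 37: shifted 1 elements -> [37, 39, 10, 35, -5, 21]
Insert 10: shifted 2 elements -> [10, 37, 39, 35, -5, 21]
Insert 35: shifted 2 elements -> [10, 35, 37, 39, -5, 21]
Insert -5: shifted 4 elements -> [-5, 10, 35, 37, 39, 21]
Insert 21: shifted 3 elements -> [-5, 10, 21, 35, 37, 39]


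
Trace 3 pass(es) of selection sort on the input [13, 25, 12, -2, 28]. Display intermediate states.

Pass 1: Select minimum -2 at index 3, swap -> [-2, 25, 12, 13, 28]
Pass 2: Select minimum 12 at index 2, swap -> [-2, 12, 25, 13, 28]
Pass 3: Select minimum 13 at index 3, swap -> [-2, 12, 13, 25, 28]


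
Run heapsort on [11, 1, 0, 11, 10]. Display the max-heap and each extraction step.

Build heap: [11, 11, 0, 1, 10]
Extract 11: [11, 10, 0, 1, 11]
Extract 11: [10, 1, 0, 11, 11]
Extract 10: [1, 0, 10, 11, 11]
Extract 1: [0, 1, 10, 11, 11]


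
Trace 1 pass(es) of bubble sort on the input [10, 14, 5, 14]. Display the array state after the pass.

After pass 1: [10, 5, 14, 14] (1 swaps)
Total swaps: 1


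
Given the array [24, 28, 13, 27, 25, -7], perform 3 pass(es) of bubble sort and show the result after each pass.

After pass 1: [24, 13, 27, 25, -7, 28] (4 swaps)
After pass 2: [13, 24, 25, -7, 27, 28] (3 swaps)
After pass 3: [13, 24, -7, 25, 27, 28] (1 swaps)
Total swaps: 8


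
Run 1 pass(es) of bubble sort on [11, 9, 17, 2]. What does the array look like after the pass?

After pass 1: [9, 11, 2, 17] (2 swaps)
Total swaps: 2


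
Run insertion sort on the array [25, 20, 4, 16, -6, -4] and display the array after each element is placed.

First element 25 is already 'sorted'
Insert 20: shifted 1 elements -> [20, 25, 4, 16, -6, -4]
Insert 4: shifted 2 elements -> [4, 20, 25, 16, -6, -4]
Insert 16: shifted 2 elements -> [4, 16, 20, 25, -6, -4]
Insert -6: shifted 4 elements -> [-6, 4, 16, 20, 25, -4]
Insert -4: shifted 4 elements -> [-6, -4, 4, 16, 20, 25]


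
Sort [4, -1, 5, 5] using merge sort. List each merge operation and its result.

Divide and conquer:
  Merge [4] + [-1] -> [-1, 4]
  Merge [5] + [5] -> [5, 5]
  Merge [-1, 4] + [5, 5] -> [-1, 4, 5, 5]


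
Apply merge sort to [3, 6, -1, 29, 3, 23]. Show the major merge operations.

Divide and conquer:
  Merge [6] + [-1] -> [-1, 6]
  Merge [3] + [-1, 6] -> [-1, 3, 6]
  Merge [3] + [23] -> [3, 23]
  Merge [29] + [3, 23] -> [3, 23, 29]
  Merge [-1, 3, 6] + [3, 23, 29] -> [-1, 3, 3, 6, 23, 29]


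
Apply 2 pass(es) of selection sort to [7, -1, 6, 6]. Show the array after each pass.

Pass 1: Select minimum -1 at index 1, swap -> [-1, 7, 6, 6]
Pass 2: Select minimum 6 at index 2, swap -> [-1, 6, 7, 6]


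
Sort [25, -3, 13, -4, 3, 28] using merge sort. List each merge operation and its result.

Divide and conquer:
  Merge [-3] + [13] -> [-3, 13]
  Merge [25] + [-3, 13] -> [-3, 13, 25]
  Merge [3] + [28] -> [3, 28]
  Merge [-4] + [3, 28] -> [-4, 3, 28]
  Merge [-3, 13, 25] + [-4, 3, 28] -> [-4, -3, 3, 13, 25, 28]


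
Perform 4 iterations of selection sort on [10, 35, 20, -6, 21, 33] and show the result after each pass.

Pass 1: Select minimum -6 at index 3, swap -> [-6, 35, 20, 10, 21, 33]
Pass 2: Select minimum 10 at index 3, swap -> [-6, 10, 20, 35, 21, 33]
Pass 3: Select minimum 20 at index 2, swap -> [-6, 10, 20, 35, 21, 33]
Pass 4: Select minimum 21 at index 4, swap -> [-6, 10, 20, 21, 35, 33]


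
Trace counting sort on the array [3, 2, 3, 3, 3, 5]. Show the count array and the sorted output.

Count array: [0, 0, 1, 4, 0, 1]
(count[i] = number of elements equal to i)
Cumulative count: [0, 0, 1, 5, 5, 6]
Sorted: [2, 3, 3, 3, 3, 5]


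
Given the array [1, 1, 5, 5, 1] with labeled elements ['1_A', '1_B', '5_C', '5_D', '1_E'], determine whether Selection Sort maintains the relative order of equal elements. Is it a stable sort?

Trace Selection Sort on the labeled array (the key is the number; the letter only tracks identity):
  Pass 1: minimum 1_A is already at index 0; no swap -> [1_A, 1_B, 5_C, 5_D, 1_E]
  Pass 2: minimum 1_B is already at index 1; no swap -> [1_A, 1_B, 5_C, 5_D, 1_E]
  Pass 3: minimum of unsorted part is 1_E at index 4; swap it with 5_C at index 2 -> [1_A, 1_B, 1_E, 5_D, 5_C]
  Pass 4: minimum 5_D is already at index 3; no swap -> [1_A, 1_B, 1_E, 5_D, 5_C]
Final order: [1_A, 1_B, 1_E, 5_D, 5_C]
Equal keys:
  value 1: originally 1_A, 1_B, 1_E; after sorting 1_A, 1_B, 1_E -> order preserved
  value 5: originally 5_C, 5_D; after sorting 5_D, 5_C -> order changed
Equal keys were reordered, so Selection Sort is not stable: the long-range swap that moves the minimum into place can carry an element past an equal key. (One such input is enough; an unstable sort may happen to preserve order on other inputs, but it gives no guarantee.)
Answer: Not stable


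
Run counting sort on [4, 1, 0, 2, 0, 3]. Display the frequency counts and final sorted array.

Count array: [2, 1, 1, 1, 1]
(count[i] = number of elements equal to i)
Cumulative count: [2, 3, 4, 5, 6]
Sorted: [0, 0, 1, 2, 3, 4]


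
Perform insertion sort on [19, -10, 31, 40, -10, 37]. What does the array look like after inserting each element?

First element 19 is already 'sorted'
Insert -10: shifted 1 elements -> [-10, 19, 31, 40, -10, 37]
Insert 31: shifted 0 elements -> [-10, 19, 31, 40, -10, 37]
Insert 40: shifted 0 elements -> [-10, 19, 31, 40, -10, 37]
Insert -10: shifted 3 elements -> [-10, -10, 19, 31, 40, 37]
Insert 37: shifted 1 elements -> [-10, -10, 19, 31, 37, 40]


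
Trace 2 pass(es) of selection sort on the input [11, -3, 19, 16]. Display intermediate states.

Pass 1: Select minimum -3 at index 1, swap -> [-3, 11, 19, 16]
Pass 2: Select minimum 11 at index 1, swap -> [-3, 11, 19, 16]


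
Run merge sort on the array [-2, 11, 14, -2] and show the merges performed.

Divide and conquer:
  Merge [-2] + [11] -> [-2, 11]
  Merge [14] + [-2] -> [-2, 14]
  Merge [-2, 11] + [-2, 14] -> [-2, -2, 11, 14]


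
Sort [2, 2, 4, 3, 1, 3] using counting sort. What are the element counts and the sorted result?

Count array: [0, 1, 2, 2, 1]
(count[i] = number of elements equal to i)
Cumulative count: [0, 1, 3, 5, 6]
Sorted: [1, 2, 2, 3, 3, 4]


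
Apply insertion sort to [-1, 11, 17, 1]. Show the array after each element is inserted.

First element -1 is already 'sorted'
Insert 11: shifted 0 elements -> [-1, 11, 17, 1]
Insert 17: shifted 0 elements -> [-1, 11, 17, 1]
Insert 1: shifted 2 elements -> [-1, 1, 11, 17]


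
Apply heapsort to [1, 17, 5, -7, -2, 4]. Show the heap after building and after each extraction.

Build heap: [17, 1, 5, -7, -2, 4]
Extract 17: [5, 1, 4, -7, -2, 17]
Extract 5: [4, 1, -2, -7, 5, 17]
Extract 4: [1, -7, -2, 4, 5, 17]
Extract 1: [-2, -7, 1, 4, 5, 17]
Extract -2: [-7, -2, 1, 4, 5, 17]


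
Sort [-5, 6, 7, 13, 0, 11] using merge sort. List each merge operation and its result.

Divide and conquer:
  Merge [6] + [7] -> [6, 7]
  Merge [-5] + [6, 7] -> [-5, 6, 7]
  Merge [0] + [11] -> [0, 11]
  Merge [13] + [0, 11] -> [0, 11, 13]
  Merge [-5, 6, 7] + [0, 11, 13] -> [-5, 0, 6, 7, 11, 13]


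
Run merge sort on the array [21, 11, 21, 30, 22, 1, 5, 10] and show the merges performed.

Divide and conquer:
  Merge [21] + [11] -> [11, 21]
  Merge [21] + [30] -> [21, 30]
  Merge [11, 21] + [21, 30] -> [11, 21, 21, 30]
  Merge [22] + [1] -> [1, 22]
  Merge [5] + [10] -> [5, 10]
  Merge [1, 22] + [5, 10] -> [1, 5, 10, 22]
  Merge [11, 21, 21, 30] + [1, 5, 10, 22] -> [1, 5, 10, 11, 21, 21, 22, 30]


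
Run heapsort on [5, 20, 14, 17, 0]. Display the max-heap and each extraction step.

Build heap: [20, 17, 14, 5, 0]
Extract 20: [17, 5, 14, 0, 20]
Extract 17: [14, 5, 0, 17, 20]
Extract 14: [5, 0, 14, 17, 20]
Extract 5: [0, 5, 14, 17, 20]


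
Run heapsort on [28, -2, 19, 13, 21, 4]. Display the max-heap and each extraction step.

Build heap: [28, 21, 19, 13, -2, 4]
Extract 28: [21, 13, 19, 4, -2, 28]
Extract 21: [19, 13, -2, 4, 21, 28]
Extract 19: [13, 4, -2, 19, 21, 28]
Extract 13: [4, -2, 13, 19, 21, 28]
Extract 4: [-2, 4, 13, 19, 21, 28]


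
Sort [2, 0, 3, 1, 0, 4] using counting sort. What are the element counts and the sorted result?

Count array: [2, 1, 1, 1, 1]
(count[i] = number of elements equal to i)
Cumulative count: [2, 3, 4, 5, 6]
Sorted: [0, 0, 1, 2, 3, 4]


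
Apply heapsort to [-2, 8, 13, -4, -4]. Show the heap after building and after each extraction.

Build heap: [13, 8, -2, -4, -4]
Extract 13: [8, -4, -2, -4, 13]
Extract 8: [-2, -4, -4, 8, 13]
Extract -2: [-4, -4, -2, 8, 13]
Extract -4: [-4, -4, -2, 8, 13]


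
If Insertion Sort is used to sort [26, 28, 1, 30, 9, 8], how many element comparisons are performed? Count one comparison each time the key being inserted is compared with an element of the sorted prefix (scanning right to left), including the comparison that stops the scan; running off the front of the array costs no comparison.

Insert 28: 26 <= 28 (stop) = 1 comparison(s) -> [26, 28, 1, 30, 9, 8]
Insert 1: 28 > 1 (shift), 26 > 1 (shift), reached front = 2 comparison(s) -> [1, 26, 28, 30, 9, 8]
Insert 30: 28 <= 30 (stop) = 1 comparison(s) -> [1, 26, 28, 30, 9, 8]
Insert 9: 30 > 9 (shift), 28 > 9 (shift), 26 > 9 (shift), 1 <= 9 (stop) = 4 comparison(s) -> [1, 9, 26, 28, 30, 8]
Insert 8: 30 > 8 (shift), 28 > 8 (shift), 26 > 8 (shift), 9 > 8 (shift), 1 <= 8 (stop) = 5 comparison(s) -> [1, 8, 9, 26, 28, 30]
Total comparisons: 1 + 2 + 1 + 4 + 5 = 13


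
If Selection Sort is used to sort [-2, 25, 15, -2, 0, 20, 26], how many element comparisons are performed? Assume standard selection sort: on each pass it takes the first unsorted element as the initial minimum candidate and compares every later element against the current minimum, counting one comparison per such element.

Pass 1: scan indices 1..6 for the minimum = 6 comparison(s); min is -2, place at index 0 -> [-2, 25, 15, -2, 0, 20, 26]
Pass 2: scan indices 2..6 for the minimum = 5 comparison(s); min is -2, place at index 1 -> [-2, -2, 15, 25, 0, 20, 26]
Pass 3: scan indices 3..6 for the minimum = 4 comparison(s); min is 0, place at index 2 -> [-2, -2, 0, 25, 15, 20, 26]
Pass 4: scan indices 4..6 for the minimum = 3 comparison(s); min is 15, place at index 3 -> [-2, -2, 0, 15, 25, 20, 26]
Pass 5: scan indices 5..6 for the minimum = 2 comparison(s); min is 20, place at index 4 -> [-2, -2, 0, 15, 20, 25, 26]
Pass 6: scan indices 6..6 for the minimum = 1 comparison(s); min is 25, place at index 5 -> [-2, -2, 0, 15, 20, 25, 26]
Selection sort always scans the whole unsorted suffix, so the count is (n-1) + (n-2) + ... + 1 = n(n-1)/2 = 7*6/2 = 21 regardless of the input order.
Total comparisons: 6 + 5 + 4 + 3 + 2 + 1 = 21


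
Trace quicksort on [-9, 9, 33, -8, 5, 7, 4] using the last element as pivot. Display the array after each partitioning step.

Partition 1: pivot=4 at index 2 -> [-9, -8, 4, 9, 5, 7, 33]
Partition 2: pivot=-8 at index 1 -> [-9, -8, 4, 9, 5, 7, 33]
Partition 3: pivot=33 at index 6 -> [-9, -8, 4, 9, 5, 7, 33]
Partition 4: pivot=7 at index 4 -> [-9, -8, 4, 5, 7, 9, 33]


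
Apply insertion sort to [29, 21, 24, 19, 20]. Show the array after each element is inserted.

First element 29 is already 'sorted'
Insert 21: shifted 1 elements -> [21, 29, 24, 19, 20]
Insert 24: shifted 1 elements -> [21, 24, 29, 19, 20]
Insert 19: shifted 3 elements -> [19, 21, 24, 29, 20]
Insert 20: shifted 3 elements -> [19, 20, 21, 24, 29]


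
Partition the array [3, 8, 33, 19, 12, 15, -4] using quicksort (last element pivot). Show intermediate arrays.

Partition 1: pivot=-4 at index 0 -> [-4, 8, 33, 19, 12, 15, 3]
Partition 2: pivot=3 at index 1 -> [-4, 3, 33, 19, 12, 15, 8]
Partition 3: pivot=8 at index 2 -> [-4, 3, 8, 19, 12, 15, 33]
Partition 4: pivot=33 at index 6 -> [-4, 3, 8, 19, 12, 15, 33]
Partition 5: pivot=15 at index 4 -> [-4, 3, 8, 12, 15, 19, 33]


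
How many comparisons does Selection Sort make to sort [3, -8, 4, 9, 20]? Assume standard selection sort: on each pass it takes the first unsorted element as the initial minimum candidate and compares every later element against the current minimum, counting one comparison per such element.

Pass 1: scan indices 1..4 for the minimum = 4 comparison(s); min is -8, place at index 0 -> [-8, 3, 4, 9, 20]
Pass 2: scan indices 2..4 for the minimum = 3 comparison(s); min is 3, place at index 1 -> [-8, 3, 4, 9, 20]
Pass 3: scan indices 3..4 for the minimum = 2 comparison(s); min is 4, place at index 2 -> [-8, 3, 4, 9, 20]
Pass 4: scan indices 4..4 for the minimum = 1 comparison(s); min is 9, place at index 3 -> [-8, 3, 4, 9, 20]
Selection sort always scans the whole unsorted suffix, so the count is (n-1) + (n-2) + ... + 1 = n(n-1)/2 = 5*4/2 = 10 regardless of the input order.
Total comparisons: 4 + 3 + 2 + 1 = 10


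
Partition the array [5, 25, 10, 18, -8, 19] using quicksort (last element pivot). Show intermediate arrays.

Partition 1: pivot=19 at index 4 -> [5, 10, 18, -8, 19, 25]
Partition 2: pivot=-8 at index 0 -> [-8, 10, 18, 5, 19, 25]
Partition 3: pivot=5 at index 1 -> [-8, 5, 18, 10, 19, 25]
Partition 4: pivot=10 at index 2 -> [-8, 5, 10, 18, 19, 25]


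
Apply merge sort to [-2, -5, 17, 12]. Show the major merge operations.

Divide and conquer:
  Merge [-2] + [-5] -> [-5, -2]
  Merge [17] + [12] -> [12, 17]
  Merge [-5, -2] + [12, 17] -> [-5, -2, 12, 17]


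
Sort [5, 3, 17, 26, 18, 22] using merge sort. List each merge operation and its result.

Divide and conquer:
  Merge [3] + [17] -> [3, 17]
  Merge [5] + [3, 17] -> [3, 5, 17]
  Merge [18] + [22] -> [18, 22]
  Merge [26] + [18, 22] -> [18, 22, 26]
  Merge [3, 5, 17] + [18, 22, 26] -> [3, 5, 17, 18, 22, 26]


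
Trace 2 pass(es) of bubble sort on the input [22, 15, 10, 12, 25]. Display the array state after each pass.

After pass 1: [15, 10, 12, 22, 25] (3 swaps)
After pass 2: [10, 12, 15, 22, 25] (2 swaps)
Total swaps: 5


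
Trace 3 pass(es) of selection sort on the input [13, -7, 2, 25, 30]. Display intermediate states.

Pass 1: Select minimum -7 at index 1, swap -> [-7, 13, 2, 25, 30]
Pass 2: Select minimum 2 at index 2, swap -> [-7, 2, 13, 25, 30]
Pass 3: Select minimum 13 at index 2, swap -> [-7, 2, 13, 25, 30]


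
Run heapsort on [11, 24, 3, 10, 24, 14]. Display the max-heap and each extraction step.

Build heap: [24, 24, 14, 10, 11, 3]
Extract 24: [24, 11, 14, 10, 3, 24]
Extract 24: [14, 11, 3, 10, 24, 24]
Extract 14: [11, 10, 3, 14, 24, 24]
Extract 11: [10, 3, 11, 14, 24, 24]
Extract 10: [3, 10, 11, 14, 24, 24]


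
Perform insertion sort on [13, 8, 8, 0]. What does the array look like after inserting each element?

First element 13 is already 'sorted'
Insert 8: shifted 1 elements -> [8, 13, 8, 0]
Insert 8: shifted 1 elements -> [8, 8, 13, 0]
Insert 0: shifted 3 elements -> [0, 8, 8, 13]


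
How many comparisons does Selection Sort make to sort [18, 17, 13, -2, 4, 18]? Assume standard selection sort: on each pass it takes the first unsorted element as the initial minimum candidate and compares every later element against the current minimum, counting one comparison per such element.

Pass 1: scan indices 1..5 for the minimum = 5 comparison(s); min is -2, place at index 0 -> [-2, 17, 13, 18, 4, 18]
Pass 2: scan indices 2..5 for the minimum = 4 comparison(s); min is 4, place at index 1 -> [-2, 4, 13, 18, 17, 18]
Pass 3: scan indices 3..5 for the minimum = 3 comparison(s); min is 13, place at index 2 -> [-2, 4, 13, 18, 17, 18]
Pass 4: scan indices 4..5 for the minimum = 2 comparison(s); min is 17, place at index 3 -> [-2, 4, 13, 17, 18, 18]
Pass 5: scan indices 5..5 for the minimum = 1 comparison(s); min is 18, place at index 4 -> [-2, 4, 13, 17, 18, 18]
Selection sort always scans the whole unsorted suffix, so the count is (n-1) + (n-2) + ... + 1 = n(n-1)/2 = 6*5/2 = 15 regardless of the input order.
Total comparisons: 5 + 4 + 3 + 2 + 1 = 15


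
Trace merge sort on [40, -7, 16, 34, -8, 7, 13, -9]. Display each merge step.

Divide and conquer:
  Merge [40] + [-7] -> [-7, 40]
  Merge [16] + [34] -> [16, 34]
  Merge [-7, 40] + [16, 34] -> [-7, 16, 34, 40]
  Merge [-8] + [7] -> [-8, 7]
  Merge [13] + [-9] -> [-9, 13]
  Merge [-8, 7] + [-9, 13] -> [-9, -8, 7, 13]
  Merge [-7, 16, 34, 40] + [-9, -8, 7, 13] -> [-9, -8, -7, 7, 13, 16, 34, 40]


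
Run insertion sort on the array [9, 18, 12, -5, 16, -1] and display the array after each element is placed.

First element 9 is already 'sorted'
Insert 18: shifted 0 elements -> [9, 18, 12, -5, 16, -1]
Insert 12: shifted 1 elements -> [9, 12, 18, -5, 16, -1]
Insert -5: shifted 3 elements -> [-5, 9, 12, 18, 16, -1]
Insert 16: shifted 1 elements -> [-5, 9, 12, 16, 18, -1]
Insert -1: shifted 4 elements -> [-5, -1, 9, 12, 16, 18]


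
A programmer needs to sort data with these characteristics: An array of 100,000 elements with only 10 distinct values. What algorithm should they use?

Best choice: 3-way quicksort or Counting sort
Reason: 3-way (Dutch national flag) partitioning groups every copy of the pivot together, so with only d=10 distinct keys quicksort finishes in O(n log d) expected time, which is effectively linear; counting sort runs in O(n + k) where k is the size of the key range (not the number of distinct values), so it is linear when the 10 values are integers drawn from a small known range


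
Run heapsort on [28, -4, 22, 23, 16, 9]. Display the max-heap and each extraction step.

Build heap: [28, 23, 22, -4, 16, 9]
Extract 28: [23, 16, 22, -4, 9, 28]
Extract 23: [22, 16, 9, -4, 23, 28]
Extract 22: [16, -4, 9, 22, 23, 28]
Extract 16: [9, -4, 16, 22, 23, 28]
Extract 9: [-4, 9, 16, 22, 23, 28]


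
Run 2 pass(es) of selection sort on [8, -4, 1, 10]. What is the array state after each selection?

Pass 1: Select minimum -4 at index 1, swap -> [-4, 8, 1, 10]
Pass 2: Select minimum 1 at index 2, swap -> [-4, 1, 8, 10]


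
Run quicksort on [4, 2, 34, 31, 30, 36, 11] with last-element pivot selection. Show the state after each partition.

Partition 1: pivot=11 at index 2 -> [4, 2, 11, 31, 30, 36, 34]
Partition 2: pivot=2 at index 0 -> [2, 4, 11, 31, 30, 36, 34]
Partition 3: pivot=34 at index 5 -> [2, 4, 11, 31, 30, 34, 36]
Partition 4: pivot=30 at index 3 -> [2, 4, 11, 30, 31, 34, 36]


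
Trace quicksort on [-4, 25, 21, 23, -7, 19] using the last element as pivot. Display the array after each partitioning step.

Partition 1: pivot=19 at index 2 -> [-4, -7, 19, 23, 25, 21]
Partition 2: pivot=-7 at index 0 -> [-7, -4, 19, 23, 25, 21]
Partition 3: pivot=21 at index 3 -> [-7, -4, 19, 21, 25, 23]
Partition 4: pivot=23 at index 4 -> [-7, -4, 19, 21, 23, 25]


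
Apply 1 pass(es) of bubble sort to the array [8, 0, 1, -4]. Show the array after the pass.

After pass 1: [0, 1, -4, 8] (3 swaps)
Total swaps: 3


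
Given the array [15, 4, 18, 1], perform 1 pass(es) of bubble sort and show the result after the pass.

After pass 1: [4, 15, 1, 18] (2 swaps)
Total swaps: 2


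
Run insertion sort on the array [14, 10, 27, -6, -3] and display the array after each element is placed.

First element 14 is already 'sorted'
Insert 10: shifted 1 elements -> [10, 14, 27, -6, -3]
Insert 27: shifted 0 elements -> [10, 14, 27, -6, -3]
Insert -6: shifted 3 elements -> [-6, 10, 14, 27, -3]
Insert -3: shifted 3 elements -> [-6, -3, 10, 14, 27]


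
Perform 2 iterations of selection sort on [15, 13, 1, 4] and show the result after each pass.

Pass 1: Select minimum 1 at index 2, swap -> [1, 13, 15, 4]
Pass 2: Select minimum 4 at index 3, swap -> [1, 4, 15, 13]


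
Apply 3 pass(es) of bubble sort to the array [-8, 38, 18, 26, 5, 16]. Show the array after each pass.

After pass 1: [-8, 18, 26, 5, 16, 38] (4 swaps)
After pass 2: [-8, 18, 5, 16, 26, 38] (2 swaps)
After pass 3: [-8, 5, 16, 18, 26, 38] (2 swaps)
Total swaps: 8


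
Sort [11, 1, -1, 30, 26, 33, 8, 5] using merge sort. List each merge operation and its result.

Divide and conquer:
  Merge [11] + [1] -> [1, 11]
  Merge [-1] + [30] -> [-1, 30]
  Merge [1, 11] + [-1, 30] -> [-1, 1, 11, 30]
  Merge [26] + [33] -> [26, 33]
  Merge [8] + [5] -> [5, 8]
  Merge [26, 33] + [5, 8] -> [5, 8, 26, 33]
  Merge [-1, 1, 11, 30] + [5, 8, 26, 33] -> [-1, 1, 5, 8, 11, 26, 30, 33]


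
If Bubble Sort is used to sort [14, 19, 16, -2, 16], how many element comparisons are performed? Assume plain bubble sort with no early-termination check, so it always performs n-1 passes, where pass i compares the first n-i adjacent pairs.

Pass 1: compare adjacent pairs (0,1)..(3,4) = 4 comparison(s), 3 swap(s) -> [14, 16, -2, 16, 19]
Pass 2: compare adjacent pairs (0,1)..(2,3) = 3 comparison(s), 1 swap(s) -> [14, -2, 16, 16, 19]
Pass 3: compare adjacent pairs (0,1)..(1,2) = 2 comparison(s), 1 swap(s) -> [-2, 14, 16, 16, 19]
Pass 4: compare adjacent pairs (0,1)..(0,1) = 1 comparison(s), 0 swap(s) -> [-2, 14, 16, 16, 19]
Total comparisons: 4 + 3 + 2 + 1 = 10


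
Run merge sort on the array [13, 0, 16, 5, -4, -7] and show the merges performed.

Divide and conquer:
  Merge [0] + [16] -> [0, 16]
  Merge [13] + [0, 16] -> [0, 13, 16]
  Merge [-4] + [-7] -> [-7, -4]
  Merge [5] + [-7, -4] -> [-7, -4, 5]
  Merge [0, 13, 16] + [-7, -4, 5] -> [-7, -4, 0, 5, 13, 16]


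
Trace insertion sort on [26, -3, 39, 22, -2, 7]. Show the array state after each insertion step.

First element 26 is already 'sorted'
Insert -3: shifted 1 elements -> [-3, 26, 39, 22, -2, 7]
Insert 39: shifted 0 elements -> [-3, 26, 39, 22, -2, 7]
Insert 22: shifted 2 elements -> [-3, 22, 26, 39, -2, 7]
Insert -2: shifted 3 elements -> [-3, -2, 22, 26, 39, 7]
Insert 7: shifted 3 elements -> [-3, -2, 7, 22, 26, 39]


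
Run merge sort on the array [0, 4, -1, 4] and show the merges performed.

Divide and conquer:
  Merge [0] + [4] -> [0, 4]
  Merge [-1] + [4] -> [-1, 4]
  Merge [0, 4] + [-1, 4] -> [-1, 0, 4, 4]


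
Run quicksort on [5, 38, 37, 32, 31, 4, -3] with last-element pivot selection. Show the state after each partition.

Partition 1: pivot=-3 at index 0 -> [-3, 38, 37, 32, 31, 4, 5]
Partition 2: pivot=5 at index 2 -> [-3, 4, 5, 32, 31, 38, 37]
Partition 3: pivot=37 at index 5 -> [-3, 4, 5, 32, 31, 37, 38]
Partition 4: pivot=31 at index 3 -> [-3, 4, 5, 31, 32, 37, 38]


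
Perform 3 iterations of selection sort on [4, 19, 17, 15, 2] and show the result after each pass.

Pass 1: Select minimum 2 at index 4, swap -> [2, 19, 17, 15, 4]
Pass 2: Select minimum 4 at index 4, swap -> [2, 4, 17, 15, 19]
Pass 3: Select minimum 15 at index 3, swap -> [2, 4, 15, 17, 19]


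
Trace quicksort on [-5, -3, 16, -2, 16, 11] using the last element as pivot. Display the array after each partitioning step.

Partition 1: pivot=11 at index 3 -> [-5, -3, -2, 11, 16, 16]
Partition 2: pivot=-2 at index 2 -> [-5, -3, -2, 11, 16, 16]
Partition 3: pivot=-3 at index 1 -> [-5, -3, -2, 11, 16, 16]
Partition 4: pivot=16 at index 5 -> [-5, -3, -2, 11, 16, 16]


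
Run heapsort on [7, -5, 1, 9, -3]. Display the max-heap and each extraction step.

Build heap: [9, 7, 1, -5, -3]
Extract 9: [7, -3, 1, -5, 9]
Extract 7: [1, -3, -5, 7, 9]
Extract 1: [-3, -5, 1, 7, 9]
Extract -3: [-5, -3, 1, 7, 9]


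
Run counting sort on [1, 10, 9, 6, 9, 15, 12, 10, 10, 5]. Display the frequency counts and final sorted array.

Count array: [0, 1, 0, 0, 0, 1, 1, 0, 0, 2, 3, 0, 1, 0, 0, 1]
(count[i] = number of elements equal to i)
Cumulative count: [0, 1, 1, 1, 1, 2, 3, 3, 3, 5, 8, 8, 9, 9, 9, 10]
Sorted: [1, 5, 6, 9, 9, 10, 10, 10, 12, 15]


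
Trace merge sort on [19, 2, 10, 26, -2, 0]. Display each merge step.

Divide and conquer:
  Merge [2] + [10] -> [2, 10]
  Merge [19] + [2, 10] -> [2, 10, 19]
  Merge [-2] + [0] -> [-2, 0]
  Merge [26] + [-2, 0] -> [-2, 0, 26]
  Merge [2, 10, 19] + [-2, 0, 26] -> [-2, 0, 2, 10, 19, 26]


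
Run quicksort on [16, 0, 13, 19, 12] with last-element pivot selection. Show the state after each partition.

Partition 1: pivot=12 at index 1 -> [0, 12, 13, 19, 16]
Partition 2: pivot=16 at index 3 -> [0, 12, 13, 16, 19]


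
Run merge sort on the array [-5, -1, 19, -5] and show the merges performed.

Divide and conquer:
  Merge [-5] + [-1] -> [-5, -1]
  Merge [19] + [-5] -> [-5, 19]
  Merge [-5, -1] + [-5, 19] -> [-5, -5, -1, 19]


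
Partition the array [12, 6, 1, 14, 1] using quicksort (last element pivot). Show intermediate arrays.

Partition 1: pivot=1 at index 1 -> [1, 1, 12, 14, 6]
Partition 2: pivot=6 at index 2 -> [1, 1, 6, 14, 12]
Partition 3: pivot=12 at index 3 -> [1, 1, 6, 12, 14]


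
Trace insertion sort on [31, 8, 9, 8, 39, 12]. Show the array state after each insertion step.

First element 31 is already 'sorted'
Insert 8: shifted 1 elements -> [8, 31, 9, 8, 39, 12]
Insert 9: shifted 1 elements -> [8, 9, 31, 8, 39, 12]
Insert 8: shifted 2 elements -> [8, 8, 9, 31, 39, 12]
Insert 39: shifted 0 elements -> [8, 8, 9, 31, 39, 12]
Insert 12: shifted 2 elements -> [8, 8, 9, 12, 31, 39]


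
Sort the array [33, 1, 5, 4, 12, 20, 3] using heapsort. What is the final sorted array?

Build heap: [33, 12, 20, 4, 1, 5, 3]
Extract 33: [20, 12, 5, 4, 1, 3, 33]
Extract 20: [12, 4, 5, 3, 1, 20, 33]
Extract 12: [5, 4, 1, 3, 12, 20, 33]
Extract 5: [4, 3, 1, 5, 12, 20, 33]
Extract 4: [3, 1, 4, 5, 12, 20, 33]
Extract 3: [1, 3, 4, 5, 12, 20, 33]


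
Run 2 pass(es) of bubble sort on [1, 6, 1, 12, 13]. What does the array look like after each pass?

After pass 1: [1, 1, 6, 12, 13] (1 swaps)
After pass 2: [1, 1, 6, 12, 13] (0 swaps)
Total swaps: 1


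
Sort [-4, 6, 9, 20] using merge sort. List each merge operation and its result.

Divide and conquer:
  Merge [-4] + [6] -> [-4, 6]
  Merge [9] + [20] -> [9, 20]
  Merge [-4, 6] + [9, 20] -> [-4, 6, 9, 20]


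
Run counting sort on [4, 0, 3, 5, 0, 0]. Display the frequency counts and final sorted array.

Count array: [3, 0, 0, 1, 1, 1]
(count[i] = number of elements equal to i)
Cumulative count: [3, 3, 3, 4, 5, 6]
Sorted: [0, 0, 0, 3, 4, 5]


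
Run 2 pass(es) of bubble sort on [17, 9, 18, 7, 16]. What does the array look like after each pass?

After pass 1: [9, 17, 7, 16, 18] (3 swaps)
After pass 2: [9, 7, 16, 17, 18] (2 swaps)
Total swaps: 5


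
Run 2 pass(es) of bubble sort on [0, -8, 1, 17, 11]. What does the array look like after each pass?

After pass 1: [-8, 0, 1, 11, 17] (2 swaps)
After pass 2: [-8, 0, 1, 11, 17] (0 swaps)
Total swaps: 2


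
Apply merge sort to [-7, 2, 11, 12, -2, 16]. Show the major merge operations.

Divide and conquer:
  Merge [2] + [11] -> [2, 11]
  Merge [-7] + [2, 11] -> [-7, 2, 11]
  Merge [-2] + [16] -> [-2, 16]
  Merge [12] + [-2, 16] -> [-2, 12, 16]
  Merge [-7, 2, 11] + [-2, 12, 16] -> [-7, -2, 2, 11, 12, 16]


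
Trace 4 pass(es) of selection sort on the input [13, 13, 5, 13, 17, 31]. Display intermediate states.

Pass 1: Select minimum 5 at index 2, swap -> [5, 13, 13, 13, 17, 31]
Pass 2: Select minimum 13 at index 1, swap -> [5, 13, 13, 13, 17, 31]
Pass 3: Select minimum 13 at index 2, swap -> [5, 13, 13, 13, 17, 31]
Pass 4: Select minimum 13 at index 3, swap -> [5, 13, 13, 13, 17, 31]


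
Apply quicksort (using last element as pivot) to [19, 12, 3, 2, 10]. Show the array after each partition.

Partition 1: pivot=10 at index 2 -> [3, 2, 10, 12, 19]
Partition 2: pivot=2 at index 0 -> [2, 3, 10, 12, 19]
Partition 3: pivot=19 at index 4 -> [2, 3, 10, 12, 19]


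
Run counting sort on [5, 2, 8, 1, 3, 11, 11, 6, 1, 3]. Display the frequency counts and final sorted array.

Count array: [0, 2, 1, 2, 0, 1, 1, 0, 1, 0, 0, 2]
(count[i] = number of elements equal to i)
Cumulative count: [0, 2, 3, 5, 5, 6, 7, 7, 8, 8, 8, 10]
Sorted: [1, 1, 2, 3, 3, 5, 6, 8, 11, 11]


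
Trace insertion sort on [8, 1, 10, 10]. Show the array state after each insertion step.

First element 8 is already 'sorted'
Insert 1: shifted 1 elements -> [1, 8, 10, 10]
Insert 10: shifted 0 elements -> [1, 8, 10, 10]
Insert 10: shifted 0 elements -> [1, 8, 10, 10]


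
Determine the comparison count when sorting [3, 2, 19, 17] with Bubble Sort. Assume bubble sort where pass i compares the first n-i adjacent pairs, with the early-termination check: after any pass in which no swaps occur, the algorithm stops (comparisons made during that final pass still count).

Pass 1: compare adjacent pairs (0,1)..(2,3) = 3 comparison(s), 2 swap(s) -> [2, 3, 17, 19]
Pass 2: compare adjacent pairs (0,1)..(1,2) = 2 comparison(s), 0 swap(s) -> [2, 3, 17, 19]
No swaps in this pass, so bubble sort stops here.
Total comparisons: 3 + 2 = 5


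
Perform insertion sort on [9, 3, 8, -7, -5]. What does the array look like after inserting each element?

First element 9 is already 'sorted'
Insert 3: shifted 1 elements -> [3, 9, 8, -7, -5]
Insert 8: shifted 1 elements -> [3, 8, 9, -7, -5]
Insert -7: shifted 3 elements -> [-7, 3, 8, 9, -5]
Insert -5: shifted 3 elements -> [-7, -5, 3, 8, 9]


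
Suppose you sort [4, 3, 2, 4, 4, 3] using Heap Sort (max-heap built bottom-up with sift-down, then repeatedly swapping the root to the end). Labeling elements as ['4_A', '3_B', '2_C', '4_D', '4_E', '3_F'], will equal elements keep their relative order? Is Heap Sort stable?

Trace Heap Sort on the labeled array (the key is the number; the letter only tracks identity):
  Build max-heap: [4_A, 4_D, 3_F, 3_B, 4_E, 2_C]
  Swap root 4_A to index 5, re-heapify first 5 -> [4_D, 4_E, 3_F, 3_B, 2_C, 4_A]
  Swap root 4_D to index 4, re-heapify first 4 -> [4_E, 3_B, 3_F, 2_C, 4_D, 4_A]
  Swap root 4_E to index 3, re-heapify first 3 -> [3_B, 2_C, 3_F, 4_E, 4_D, 4_A]
  Swap root 3_B to index 2, re-heapify first 2 -> [3_F, 2_C, 3_B, 4_E, 4_D, 4_A]
  Swap root 3_F to index 1, re-heapify first 1 -> [2_C, 3_F, 3_B, 4_E, 4_D, 4_A]
Final order: [2_C, 3_F, 3_B, 4_E, 4_D, 4_A]
Equal keys:
  value 3: originally 3_B, 3_F; after sorting 3_F, 3_B -> order changed
  value 4: originally 4_A, 4_D, 4_E; after sorting 4_E, 4_D, 4_A -> order changed
Equal keys were reordered, so Heap Sort is not stable: heap construction and root-to-end swaps move elements without regard to the original order of equal keys. (One such input is enough; an unstable sort may happen to preserve order on other inputs, but it gives no guarantee.)
Answer: Not stable


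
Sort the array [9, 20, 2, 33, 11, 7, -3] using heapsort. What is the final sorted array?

Build heap: [33, 20, 7, 9, 11, 2, -3]
Extract 33: [20, 11, 7, 9, -3, 2, 33]
Extract 20: [11, 9, 7, 2, -3, 20, 33]
Extract 11: [9, 2, 7, -3, 11, 20, 33]
Extract 9: [7, 2, -3, 9, 11, 20, 33]
Extract 7: [2, -3, 7, 9, 11, 20, 33]
Extract 2: [-3, 2, 7, 9, 11, 20, 33]


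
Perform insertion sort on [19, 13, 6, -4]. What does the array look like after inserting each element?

First element 19 is already 'sorted'
Insert 13: shifted 1 elements -> [13, 19, 6, -4]
Insert 6: shifted 2 elements -> [6, 13, 19, -4]
Insert -4: shifted 3 elements -> [-4, 6, 13, 19]


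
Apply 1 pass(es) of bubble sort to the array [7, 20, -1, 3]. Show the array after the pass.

After pass 1: [7, -1, 3, 20] (2 swaps)
Total swaps: 2


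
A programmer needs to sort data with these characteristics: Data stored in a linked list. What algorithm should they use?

Best choice: Merge sort
Reason: Merge sort doesn't require random access; can be done in O(1) extra space for linked lists


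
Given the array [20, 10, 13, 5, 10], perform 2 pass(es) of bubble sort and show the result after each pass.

After pass 1: [10, 13, 5, 10, 20] (4 swaps)
After pass 2: [10, 5, 10, 13, 20] (2 swaps)
Total swaps: 6
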